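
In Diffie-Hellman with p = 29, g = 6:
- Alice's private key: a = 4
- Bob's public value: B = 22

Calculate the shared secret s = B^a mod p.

Step 1: s = B^a mod p = 22^4 mod 29.
  22^1 mod 29 = 22
  22^2 mod 29 = (22 * 22) mod 29 = 20
  22^3 mod 29 = (20 * 22) mod 29 = 5
  22^4 mod 29 = (5 * 22) mod 29 = 23
Result: shared secret = 23.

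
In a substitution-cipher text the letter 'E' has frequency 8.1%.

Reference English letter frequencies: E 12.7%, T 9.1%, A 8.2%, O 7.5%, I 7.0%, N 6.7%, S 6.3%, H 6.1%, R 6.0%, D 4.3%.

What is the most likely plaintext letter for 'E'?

Step 1: The observed frequency is 8.1%.
Step 2: Compare with English frequencies:
  E: 12.7% (difference: 4.6%)
  T: 9.1% (difference: 1.0%)
  A: 8.2% (difference: 0.1%) <-- closest
  O: 7.5% (difference: 0.6%)
  I: 7.0% (difference: 1.1%)
  N: 6.7% (difference: 1.4%)
  S: 6.3% (difference: 1.8%)
  H: 6.1% (difference: 2.0%)
  R: 6.0% (difference: 2.1%)
  D: 4.3% (difference: 3.8%)
Step 3: 'E' most likely represents 'A' (frequency 8.2%).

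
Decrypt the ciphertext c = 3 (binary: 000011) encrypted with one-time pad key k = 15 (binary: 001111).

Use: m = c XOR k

Step 1: XOR ciphertext with key:
  Ciphertext: 000011
  Key:        001111
  XOR:        001100
Step 2: Plaintext = 001100 = 12 in decimal.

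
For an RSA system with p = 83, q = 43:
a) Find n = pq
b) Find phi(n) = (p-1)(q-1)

Step 1: n = p * q = 83 * 43 = 3569.
Step 2: phi(n) = (p-1)(q-1) = 82 * 42 = 3444.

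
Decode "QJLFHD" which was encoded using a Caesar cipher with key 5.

Step 1: Reverse the shift by subtracting 5 from each letter position.
  Q (position 16) -> position (16-5) mod 26 = 11 -> L
  J (position 9) -> position (9-5) mod 26 = 4 -> E
  L (position 11) -> position (11-5) mod 26 = 6 -> G
  F (position 5) -> position (5-5) mod 26 = 0 -> A
  H (position 7) -> position (7-5) mod 26 = 2 -> C
  D (position 3) -> position (3-5) mod 26 = 24 -> Y
Decrypted message: LEGACY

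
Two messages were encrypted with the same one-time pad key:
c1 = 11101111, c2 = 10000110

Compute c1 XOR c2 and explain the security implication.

Step 1: c1 XOR c2 = (m1 XOR k) XOR (m2 XOR k).
Step 2: By XOR associativity/commutativity: = m1 XOR m2 XOR k XOR k = m1 XOR m2.
Step 3: 11101111 XOR 10000110 = 01101001 = 105.
Step 4: The key cancels out! An attacker learns m1 XOR m2 = 105, revealing the relationship between plaintexts.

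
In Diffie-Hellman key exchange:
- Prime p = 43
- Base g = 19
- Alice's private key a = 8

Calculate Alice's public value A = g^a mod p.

Step 1: A = g^a mod p = 19^8 mod 43.
  19^1 mod 43 = 19
  19^2 mod 43 = (19 * 19) mod 43 = 17
  19^3 mod 43 = (17 * 19) mod 43 = 22
  19^4 mod 43 = (22 * 19) mod 43 = 31
  19^5 mod 43 = (31 * 19) mod 43 = 30
  19^6 mod 43 = (30 * 19) mod 43 = 11
  19^7 mod 43 = (11 * 19) mod 43 = 37
  19^8 mod 43 = (37 * 19) mod 43 = 15
Result: A = 15.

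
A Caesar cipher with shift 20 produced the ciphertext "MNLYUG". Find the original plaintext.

Step 1: Reverse the shift by subtracting 20 from each letter position.
  M (position 12) -> position (12-20) mod 26 = 18 -> S
  N (position 13) -> position (13-20) mod 26 = 19 -> T
  L (position 11) -> position (11-20) mod 26 = 17 -> R
  Y (position 24) -> position (24-20) mod 26 = 4 -> E
  U (position 20) -> position (20-20) mod 26 = 0 -> A
  G (position 6) -> position (6-20) mod 26 = 12 -> M
Decrypted message: STREAM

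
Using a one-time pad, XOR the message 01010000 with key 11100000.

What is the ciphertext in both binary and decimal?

Step 1: Write out the XOR operation bit by bit:
  Message: 01010000
  Key:     11100000
  XOR:     10110000
Step 2: Convert to decimal: 10110000 = 176.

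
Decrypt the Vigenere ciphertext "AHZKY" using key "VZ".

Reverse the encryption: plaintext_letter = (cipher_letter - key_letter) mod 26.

Step 1: Extend key: VZVZV
Step 2: Decrypt each letter (c - k) mod 26:
  A(0) - V(21) = (0-21) mod 26 = 5 = F
  H(7) - Z(25) = (7-25) mod 26 = 8 = I
  Z(25) - V(21) = (25-21) mod 26 = 4 = E
  K(10) - Z(25) = (10-25) mod 26 = 11 = L
  Y(24) - V(21) = (24-21) mod 26 = 3 = D
Plaintext: FIELD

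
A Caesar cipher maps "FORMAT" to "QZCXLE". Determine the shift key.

Step 1: Compare first letters: F (position 5) -> Q (position 16).
Step 2: Shift = (16 - 5) mod 26 = 11.
The shift value is 11.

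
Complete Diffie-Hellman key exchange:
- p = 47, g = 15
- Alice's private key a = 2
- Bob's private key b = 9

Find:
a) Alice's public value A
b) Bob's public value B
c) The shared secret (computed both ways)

Step 1: A = g^a mod p = 15^2 mod 47 = 37.
Step 2: B = g^b mod p = 15^9 mod 47 = 23.
Step 3: Alice computes s = B^a mod p = 23^2 mod 47 = 12.
Step 4: Bob computes s = A^b mod p = 37^9 mod 47 = 12.
Both sides agree: shared secret = 12.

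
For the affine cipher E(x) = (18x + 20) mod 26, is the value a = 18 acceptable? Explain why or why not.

Step 1: Compute gcd(18, 26).
Step 2: gcd(18, 26) = 2.
Since gcd = 2 != 1, 18 shares a common factor with 26, so it cannot be used.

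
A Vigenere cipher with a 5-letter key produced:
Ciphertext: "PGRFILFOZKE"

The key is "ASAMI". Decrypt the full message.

Step 1: Key 'ASAMI' has length 5. Extended key: ASAMIASAMIA
Step 2: Decrypt each position:
  P(15) - A(0) = 15 = P
  G(6) - S(18) = 14 = O
  R(17) - A(0) = 17 = R
  F(5) - M(12) = 19 = T
  I(8) - I(8) = 0 = A
  L(11) - A(0) = 11 = L
  F(5) - S(18) = 13 = N
  O(14) - A(0) = 14 = O
  Z(25) - M(12) = 13 = N
  K(10) - I(8) = 2 = C
  E(4) - A(0) = 4 = E
Plaintext: PORTALNONCE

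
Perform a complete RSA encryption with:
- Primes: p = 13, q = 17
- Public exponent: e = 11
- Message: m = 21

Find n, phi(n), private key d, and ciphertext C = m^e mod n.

Step 1: n = 13 * 17 = 221.
Step 2: phi(n) = (13-1)(17-1) = 12 * 16 = 192.
Step 3: Find d = 11^(-1) mod 192 = 35.
  Verify: 11 * 35 = 385 = 1 (mod 192).
Step 4: C = 21^11 mod 221 = 200.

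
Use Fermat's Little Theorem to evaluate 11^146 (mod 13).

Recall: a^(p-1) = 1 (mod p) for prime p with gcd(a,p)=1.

Step 1: Since 13 is prime, by Fermat's Little Theorem: 11^12 = 1 (mod 13).
Step 2: Reduce exponent: 146 mod 12 = 2.
Step 3: So 11^146 = 11^2 (mod 13).
Step 4: 11^2 mod 13 = 4.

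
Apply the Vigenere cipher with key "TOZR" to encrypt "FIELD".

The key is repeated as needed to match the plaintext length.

Step 1: Repeat key to match plaintext length:
  Plaintext: FIELD
  Key:       TOZRT
Step 2: Encrypt each letter:
  F(5) + T(19) = (5+19) mod 26 = 24 = Y
  I(8) + O(14) = (8+14) mod 26 = 22 = W
  E(4) + Z(25) = (4+25) mod 26 = 3 = D
  L(11) + R(17) = (11+17) mod 26 = 2 = C
  D(3) + T(19) = (3+19) mod 26 = 22 = W
Ciphertext: YWDCW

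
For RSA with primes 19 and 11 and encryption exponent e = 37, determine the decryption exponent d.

Step 1: n = 19 * 11 = 209.
Step 2: phi(n) = 18 * 10 = 180.
Step 3: Find d such that 37 * d = 1 (mod 180).
Step 4: d = 37^(-1) mod 180 = 73.
Verification: 37 * 73 = 2701 = 15 * 180 + 1.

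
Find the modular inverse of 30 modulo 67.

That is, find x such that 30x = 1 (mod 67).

Step 1: We need x such that 30 * x = 1 (mod 67).
Step 2: Using the extended Euclidean algorithm or trial:
  30 * 38 = 1140 = 17 * 67 + 1.
Step 3: Since 1140 mod 67 = 1, the inverse is x = 38.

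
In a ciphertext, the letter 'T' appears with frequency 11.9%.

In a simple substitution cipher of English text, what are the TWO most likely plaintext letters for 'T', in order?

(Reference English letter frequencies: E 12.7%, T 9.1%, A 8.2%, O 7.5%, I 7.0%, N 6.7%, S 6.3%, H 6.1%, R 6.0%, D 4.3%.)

Step 1: Observed frequency of 'T' is 11.9%.
Step 2: Compute distances to each reference frequency and sort:
  E (12.7%): difference = 0.8% <-- BEST
  T (9.1%): difference = 2.8% <-- RUNNER-UP
  A (8.2%): difference = 3.7%
  O (7.5%): difference = 4.4%
  I (7.0%): difference = 4.9%
Step 3: Most likely is 'E' (12.7%, diff 0.8%); second most likely is 'T' (9.1%, diff 2.8%).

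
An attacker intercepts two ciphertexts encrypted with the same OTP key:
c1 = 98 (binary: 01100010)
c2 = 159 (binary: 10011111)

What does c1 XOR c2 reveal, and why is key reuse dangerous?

Step 1: c1 XOR c2 = (m1 XOR k) XOR (m2 XOR k).
Step 2: By XOR associativity/commutativity: = m1 XOR m2 XOR k XOR k = m1 XOR m2.
Step 3: 01100010 XOR 10011111 = 11111101 = 253.
Step 4: The key cancels out! An attacker learns m1 XOR m2 = 253, revealing the relationship between plaintexts.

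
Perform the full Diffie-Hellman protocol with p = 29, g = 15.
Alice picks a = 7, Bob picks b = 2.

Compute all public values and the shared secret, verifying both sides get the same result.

Step 1: A = g^a mod p = 15^7 mod 29 = 17.
Step 2: B = g^b mod p = 15^2 mod 29 = 22.
Step 3: Alice computes s = B^a mod p = 22^7 mod 29 = 28.
Step 4: Bob computes s = A^b mod p = 17^2 mod 29 = 28.
Both sides agree: shared secret = 28.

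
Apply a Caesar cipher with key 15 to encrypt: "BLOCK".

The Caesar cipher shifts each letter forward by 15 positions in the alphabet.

Step 1: For each letter, shift forward by 15 positions (mod 26).
  B (position 1) -> position (1+15) mod 26 = 16 -> Q
  L (position 11) -> position (11+15) mod 26 = 0 -> A
  O (position 14) -> position (14+15) mod 26 = 3 -> D
  C (position 2) -> position (2+15) mod 26 = 17 -> R
  K (position 10) -> position (10+15) mod 26 = 25 -> Z
Result: QADRZ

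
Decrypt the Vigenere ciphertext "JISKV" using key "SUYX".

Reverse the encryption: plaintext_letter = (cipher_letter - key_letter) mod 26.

Step 1: Extend key: SUYXS
Step 2: Decrypt each letter (c - k) mod 26:
  J(9) - S(18) = (9-18) mod 26 = 17 = R
  I(8) - U(20) = (8-20) mod 26 = 14 = O
  S(18) - Y(24) = (18-24) mod 26 = 20 = U
  K(10) - X(23) = (10-23) mod 26 = 13 = N
  V(21) - S(18) = (21-18) mod 26 = 3 = D
Plaintext: ROUND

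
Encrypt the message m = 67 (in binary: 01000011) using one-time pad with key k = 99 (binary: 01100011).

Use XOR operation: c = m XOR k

Step 1: Write out the XOR operation bit by bit:
  Message: 01000011
  Key:     01100011
  XOR:     00100000
Step 2: Convert to decimal: 00100000 = 32.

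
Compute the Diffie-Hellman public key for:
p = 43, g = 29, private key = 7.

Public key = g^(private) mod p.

Step 1: A = g^a mod p = 29^7 mod 43.
  29^1 mod 43 = 29
  29^2 mod 43 = (29 * 29) mod 43 = 24
  29^3 mod 43 = (24 * 29) mod 43 = 8
  29^4 mod 43 = (8 * 29) mod 43 = 17
  29^5 mod 43 = (17 * 29) mod 43 = 20
  29^6 mod 43 = (20 * 29) mod 43 = 21
  29^7 mod 43 = (21 * 29) mod 43 = 7
Result: A = 7.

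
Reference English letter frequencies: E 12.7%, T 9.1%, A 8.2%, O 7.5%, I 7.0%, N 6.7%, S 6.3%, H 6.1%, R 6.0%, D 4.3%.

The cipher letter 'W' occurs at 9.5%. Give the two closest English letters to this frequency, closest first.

Step 1: Observed frequency of 'W' is 9.5%.
Step 2: Compute distances to each reference frequency and sort:
  T (9.1%): difference = 0.4% <-- BEST
  A (8.2%): difference = 1.3% <-- RUNNER-UP
  O (7.5%): difference = 2.0%
  I (7.0%): difference = 2.5%
  N (6.7%): difference = 2.8%
Step 3: Most likely is 'T' (9.1%, diff 0.4%); second most likely is 'A' (8.2%, diff 1.3%).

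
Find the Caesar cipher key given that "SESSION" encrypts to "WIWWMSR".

Step 1: Compare first letters: S (position 18) -> W (position 22).
Step 2: Shift = (22 - 18) mod 26 = 4.
The shift value is 4.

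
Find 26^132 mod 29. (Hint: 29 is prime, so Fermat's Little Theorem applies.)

Step 1: Since 29 is prime, by Fermat's Little Theorem: 26^28 = 1 (mod 29).
Step 2: Reduce exponent: 132 mod 28 = 20.
Step 3: So 26^132 = 26^20 (mod 29).
Step 4: 26^20 mod 29 = 25.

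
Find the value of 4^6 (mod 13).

Step 1: Compute 4^6 mod 13 step by step, reducing modulo 13 at each step.
  4^1 mod 13 = 4
  4^2 mod 13 = (4 * 4) mod 13 = 3
  4^3 mod 13 = (3 * 4) mod 13 = 12
  4^4 mod 13 = (12 * 4) mod 13 = 9
  4^5 mod 13 = (9 * 4) mod 13 = 10
  4^6 mod 13 = (10 * 4) mod 13 = 1
Step 2: Result = 1.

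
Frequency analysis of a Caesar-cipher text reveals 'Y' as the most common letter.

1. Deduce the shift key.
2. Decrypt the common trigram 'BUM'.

Step 1: In English, 'E' is the most frequent letter (12.7%).
Step 2: The most frequent ciphertext letter is 'Y' (position 24).
Step 3: Shift = (24 - 4) mod 26 = 20.
Step 4: Decrypt 'BUM' by shifting back 20:
  B -> H
  U -> A
  M -> S
Step 5: 'BUM' decrypts to 'HAS'.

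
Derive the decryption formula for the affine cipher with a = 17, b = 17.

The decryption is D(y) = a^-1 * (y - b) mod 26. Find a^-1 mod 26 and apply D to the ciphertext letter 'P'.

Step 1: Find a^-1, the modular inverse of 17 mod 26.
Step 2: We need 17 * a^-1 = 1 (mod 26).
Step 3: 17 * 23 = 391 = 15 * 26 + 1, so a^-1 = 23.
Step 4: D(y) = 23(y - 17) mod 26.
Step 5: Apply to 'P' (y = 15): D(15) = 23 * (15 - 17) mod 26 = 23 * -2 mod 26 = 6 -> 'G'.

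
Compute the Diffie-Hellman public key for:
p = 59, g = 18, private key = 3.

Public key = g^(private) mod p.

Step 1: A = g^a mod p = 18^3 mod 59.
  18^1 mod 59 = 18
  18^2 mod 59 = (18 * 18) mod 59 = 29
  18^3 mod 59 = (29 * 18) mod 59 = 50
Result: A = 50.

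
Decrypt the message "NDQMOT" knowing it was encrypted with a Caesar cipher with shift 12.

Step 1: Reverse the shift by subtracting 12 from each letter position.
  N (position 13) -> position (13-12) mod 26 = 1 -> B
  D (position 3) -> position (3-12) mod 26 = 17 -> R
  Q (position 16) -> position (16-12) mod 26 = 4 -> E
  M (position 12) -> position (12-12) mod 26 = 0 -> A
  O (position 14) -> position (14-12) mod 26 = 2 -> C
  T (position 19) -> position (19-12) mod 26 = 7 -> H
Decrypted message: BREACH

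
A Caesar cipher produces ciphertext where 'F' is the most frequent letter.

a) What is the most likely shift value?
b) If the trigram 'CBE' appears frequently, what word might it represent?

Step 1: In English, 'E' is the most frequent letter (12.7%).
Step 2: The most frequent ciphertext letter is 'F' (position 5).
Step 3: Shift = (5 - 4) mod 26 = 1.
Step 4: Decrypt 'CBE' by shifting back 1:
  C -> B
  B -> A
  E -> D
Step 5: 'CBE' decrypts to 'BAD'.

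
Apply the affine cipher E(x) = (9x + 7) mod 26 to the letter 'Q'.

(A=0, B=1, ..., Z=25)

Step 1: Convert 'Q' to number: x = 16.
Step 2: E(16) = (9 * 16 + 7) mod 26 = 151 mod 26 = 21.
Step 3: Convert 21 back to letter: V.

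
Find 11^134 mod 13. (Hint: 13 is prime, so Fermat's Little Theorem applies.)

Step 1: Since 13 is prime, by Fermat's Little Theorem: 11^12 = 1 (mod 13).
Step 2: Reduce exponent: 134 mod 12 = 2.
Step 3: So 11^134 = 11^2 (mod 13).
Step 4: 11^2 mod 13 = 4.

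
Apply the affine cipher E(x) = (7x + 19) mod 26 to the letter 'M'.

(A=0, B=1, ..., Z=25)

Step 1: Convert 'M' to number: x = 12.
Step 2: E(12) = (7 * 12 + 19) mod 26 = 103 mod 26 = 25.
Step 3: Convert 25 back to letter: Z.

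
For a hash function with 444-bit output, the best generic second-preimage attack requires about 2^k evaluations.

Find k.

Step 1: The hash has a 444-bit output.
Step 2: Second-preimage resistance means: given a specific input x, it should be infeasible to find a different y with h(y) = h(x).
With a 444-bit output, a generic search for a second preimage costs about 2^444 evaluations (each trial matches the fixed target with probability 2^-444).
Step 3: Security level = 444 bits.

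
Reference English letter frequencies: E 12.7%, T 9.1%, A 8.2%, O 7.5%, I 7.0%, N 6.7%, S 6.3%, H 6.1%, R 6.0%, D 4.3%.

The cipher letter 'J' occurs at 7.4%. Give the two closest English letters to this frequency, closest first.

Step 1: Observed frequency of 'J' is 7.4%.
Step 2: Compute distances to each reference frequency and sort:
  O (7.5%): difference = 0.1% <-- BEST
  I (7.0%): difference = 0.4% <-- RUNNER-UP
  N (6.7%): difference = 0.7%
  A (8.2%): difference = 0.8%
  S (6.3%): difference = 1.1%
Step 3: Most likely is 'O' (7.5%, diff 0.1%); second most likely is 'I' (7.0%, diff 0.4%).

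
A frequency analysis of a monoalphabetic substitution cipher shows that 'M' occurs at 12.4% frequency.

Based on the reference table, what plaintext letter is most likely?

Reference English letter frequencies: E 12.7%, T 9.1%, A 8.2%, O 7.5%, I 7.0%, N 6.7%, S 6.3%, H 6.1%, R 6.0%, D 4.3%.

Step 1: The observed frequency is 12.4%.
Step 2: Compare with English frequencies:
  E: 12.7% (difference: 0.3%) <-- closest
  T: 9.1% (difference: 3.3%)
  A: 8.2% (difference: 4.2%)
  O: 7.5% (difference: 4.9%)
  I: 7.0% (difference: 5.4%)
  N: 6.7% (difference: 5.7%)
  S: 6.3% (difference: 6.1%)
  H: 6.1% (difference: 6.3%)
  R: 6.0% (difference: 6.4%)
  D: 4.3% (difference: 8.1%)
Step 3: 'M' most likely represents 'E' (frequency 12.7%).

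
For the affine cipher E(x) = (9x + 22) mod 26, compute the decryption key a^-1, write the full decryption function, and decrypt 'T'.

Step 1: Find a^-1, the modular inverse of 9 mod 26.
Step 2: We need 9 * a^-1 = 1 (mod 26).
Step 3: 9 * 3 = 27 = 1 * 26 + 1, so a^-1 = 3.
Step 4: D(y) = 3(y - 22) mod 26.
Step 5: Apply to 'T' (y = 19): D(19) = 3 * (19 - 22) mod 26 = 3 * -3 mod 26 = 17 -> 'R'.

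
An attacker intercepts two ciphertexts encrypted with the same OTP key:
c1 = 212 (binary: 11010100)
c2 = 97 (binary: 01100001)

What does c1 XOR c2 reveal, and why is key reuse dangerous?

Step 1: c1 XOR c2 = (m1 XOR k) XOR (m2 XOR k).
Step 2: By XOR associativity/commutativity: = m1 XOR m2 XOR k XOR k = m1 XOR m2.
Step 3: 11010100 XOR 01100001 = 10110101 = 181.
Step 4: The key cancels out! An attacker learns m1 XOR m2 = 181, revealing the relationship between plaintexts.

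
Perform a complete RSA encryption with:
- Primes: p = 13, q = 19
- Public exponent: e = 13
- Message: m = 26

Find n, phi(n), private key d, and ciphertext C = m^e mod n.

Step 1: n = 13 * 19 = 247.
Step 2: phi(n) = (13-1)(19-1) = 12 * 18 = 216.
Step 3: Find d = 13^(-1) mod 216 = 133.
  Verify: 13 * 133 = 1729 = 1 (mod 216).
Step 4: C = 26^13 mod 247 = 26.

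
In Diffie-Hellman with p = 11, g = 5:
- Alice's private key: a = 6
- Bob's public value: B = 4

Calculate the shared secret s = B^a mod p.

Step 1: s = B^a mod p = 4^6 mod 11.
  4^1 mod 11 = 4
  4^2 mod 11 = (4 * 4) mod 11 = 5
  4^3 mod 11 = (5 * 4) mod 11 = 9
  4^4 mod 11 = (9 * 4) mod 11 = 3
  4^5 mod 11 = (3 * 4) mod 11 = 1
  4^6 mod 11 = (1 * 4) mod 11 = 4
Result: shared secret = 4.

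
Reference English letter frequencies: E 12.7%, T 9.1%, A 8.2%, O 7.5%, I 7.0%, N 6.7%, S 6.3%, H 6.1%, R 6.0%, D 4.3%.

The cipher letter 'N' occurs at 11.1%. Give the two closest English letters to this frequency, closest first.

Step 1: Observed frequency of 'N' is 11.1%.
Step 2: Compute distances to each reference frequency and sort:
  E (12.7%): difference = 1.6% <-- BEST
  T (9.1%): difference = 2.0% <-- RUNNER-UP
  A (8.2%): difference = 2.9%
  O (7.5%): difference = 3.6%
  I (7.0%): difference = 4.1%
Step 3: Most likely is 'E' (12.7%, diff 1.6%); second most likely is 'T' (9.1%, diff 2.0%).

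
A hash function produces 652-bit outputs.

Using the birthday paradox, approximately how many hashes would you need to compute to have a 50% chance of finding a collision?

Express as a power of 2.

Step 1: The birthday paradox gives collision probability ~50% after sqrt(2^n) = 2^(n/2) hashes.
Step 2: For 652-bit output: 2^(652/2) = 2^326.
Step 3: Approximately 2^326 hash computations needed.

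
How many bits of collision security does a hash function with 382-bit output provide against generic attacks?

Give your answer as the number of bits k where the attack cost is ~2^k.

Step 1: The hash has a 382-bit output.
Step 2: Collision resistance means it should be infeasible to find any x != y with h(x) = h(y).
By the birthday bound, a generic collision search succeeds after about sqrt(2^382) = 2^(382/2) = 2^191 evaluations.
Step 3: Security level = 191 bits.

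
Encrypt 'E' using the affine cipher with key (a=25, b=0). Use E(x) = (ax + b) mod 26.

Step 1: Convert 'E' to number: x = 4.
Step 2: E(4) = (25 * 4 + 0) mod 26 = 100 mod 26 = 22.
Step 3: Convert 22 back to letter: W.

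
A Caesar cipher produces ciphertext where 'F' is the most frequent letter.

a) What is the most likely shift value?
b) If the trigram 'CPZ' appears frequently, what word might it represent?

Step 1: In English, 'E' is the most frequent letter (12.7%).
Step 2: The most frequent ciphertext letter is 'F' (position 5).
Step 3: Shift = (5 - 4) mod 26 = 1.
Step 4: Decrypt 'CPZ' by shifting back 1:
  C -> B
  P -> O
  Z -> Y
Step 5: 'CPZ' decrypts to 'BOY'.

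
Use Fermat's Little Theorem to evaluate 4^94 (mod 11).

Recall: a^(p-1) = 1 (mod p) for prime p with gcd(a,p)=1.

Step 1: Since 11 is prime, by Fermat's Little Theorem: 4^10 = 1 (mod 11).
Step 2: Reduce exponent: 94 mod 10 = 4.
Step 3: So 4^94 = 4^4 (mod 11).
Step 4: 4^4 mod 11 = 3.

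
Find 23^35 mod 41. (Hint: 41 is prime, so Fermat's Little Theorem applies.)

Step 1: Since 41 is prime, by Fermat's Little Theorem: 23^40 = 1 (mod 41).
Step 2: Reduce exponent: 35 mod 40 = 35.
Step 3: So 23^35 = 23^35 (mod 41).
Step 4: 23^35 mod 41 = 40.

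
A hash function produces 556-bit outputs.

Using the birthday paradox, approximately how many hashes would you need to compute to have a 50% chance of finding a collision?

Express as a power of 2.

Step 1: The birthday paradox gives collision probability ~50% after sqrt(2^n) = 2^(n/2) hashes.
Step 2: For 556-bit output: 2^(556/2) = 2^278.
Step 3: Approximately 2^278 hash computations needed.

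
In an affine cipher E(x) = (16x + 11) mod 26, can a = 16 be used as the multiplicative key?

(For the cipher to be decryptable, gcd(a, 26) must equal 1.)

Step 1: Compute gcd(16, 26).
Step 2: gcd(16, 26) = 2.
Since gcd = 2 != 1, 16 shares a common factor with 26, so it cannot be used.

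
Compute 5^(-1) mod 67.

Step 1: We need x such that 5 * x = 1 (mod 67).
Step 2: Using the extended Euclidean algorithm or trial:
  5 * 27 = 135 = 2 * 67 + 1.
Step 3: Since 135 mod 67 = 1, the inverse is x = 27.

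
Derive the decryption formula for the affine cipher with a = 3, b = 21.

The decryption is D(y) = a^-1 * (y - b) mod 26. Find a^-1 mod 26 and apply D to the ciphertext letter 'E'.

Step 1: Find a^-1, the modular inverse of 3 mod 26.
Step 2: We need 3 * a^-1 = 1 (mod 26).
Step 3: 3 * 9 = 27 = 1 * 26 + 1, so a^-1 = 9.
Step 4: D(y) = 9(y - 21) mod 26.
Step 5: Apply to 'E' (y = 4): D(4) = 9 * (4 - 21) mod 26 = 9 * -17 mod 26 = 3 -> 'D'.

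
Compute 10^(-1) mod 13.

Step 1: We need x such that 10 * x = 1 (mod 13).
Step 2: Using the extended Euclidean algorithm or trial:
  10 * 4 = 40 = 3 * 13 + 1.
Step 3: Since 40 mod 13 = 1, the inverse is x = 4.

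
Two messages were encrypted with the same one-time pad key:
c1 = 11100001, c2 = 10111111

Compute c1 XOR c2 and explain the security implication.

Step 1: c1 XOR c2 = (m1 XOR k) XOR (m2 XOR k).
Step 2: By XOR associativity/commutativity: = m1 XOR m2 XOR k XOR k = m1 XOR m2.
Step 3: 11100001 XOR 10111111 = 01011110 = 94.
Step 4: The key cancels out! An attacker learns m1 XOR m2 = 94, revealing the relationship between plaintexts.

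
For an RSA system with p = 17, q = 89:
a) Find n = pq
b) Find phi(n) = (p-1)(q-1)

Step 1: n = p * q = 17 * 89 = 1513.
Step 2: phi(n) = (p-1)(q-1) = 16 * 88 = 1408.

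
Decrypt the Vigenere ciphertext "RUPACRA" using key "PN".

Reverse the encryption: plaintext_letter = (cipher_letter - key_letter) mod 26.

Step 1: Extend key: PNPNPNP
Step 2: Decrypt each letter (c - k) mod 26:
  R(17) - P(15) = (17-15) mod 26 = 2 = C
  U(20) - N(13) = (20-13) mod 26 = 7 = H
  P(15) - P(15) = (15-15) mod 26 = 0 = A
  A(0) - N(13) = (0-13) mod 26 = 13 = N
  C(2) - P(15) = (2-15) mod 26 = 13 = N
  R(17) - N(13) = (17-13) mod 26 = 4 = E
  A(0) - P(15) = (0-15) mod 26 = 11 = L
Plaintext: CHANNEL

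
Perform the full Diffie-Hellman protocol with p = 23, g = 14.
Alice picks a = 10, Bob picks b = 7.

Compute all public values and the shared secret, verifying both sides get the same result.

Step 1: A = g^a mod p = 14^10 mod 23 = 18.
Step 2: B = g^b mod p = 14^7 mod 23 = 19.
Step 3: Alice computes s = B^a mod p = 19^10 mod 23 = 6.
Step 4: Bob computes s = A^b mod p = 18^7 mod 23 = 6.
Both sides agree: shared secret = 6.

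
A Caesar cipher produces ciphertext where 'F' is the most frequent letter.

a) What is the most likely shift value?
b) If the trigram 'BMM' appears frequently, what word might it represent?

Step 1: In English, 'E' is the most frequent letter (12.7%).
Step 2: The most frequent ciphertext letter is 'F' (position 5).
Step 3: Shift = (5 - 4) mod 26 = 1.
Step 4: Decrypt 'BMM' by shifting back 1:
  B -> A
  M -> L
  M -> L
Step 5: 'BMM' decrypts to 'ALL'.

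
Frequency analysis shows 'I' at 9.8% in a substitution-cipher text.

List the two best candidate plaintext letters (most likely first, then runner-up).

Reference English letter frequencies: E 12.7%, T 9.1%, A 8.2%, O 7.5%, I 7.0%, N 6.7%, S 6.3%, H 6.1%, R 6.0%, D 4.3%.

Step 1: Observed frequency of 'I' is 9.8%.
Step 2: Compute distances to each reference frequency and sort:
  T (9.1%): difference = 0.7% <-- BEST
  A (8.2%): difference = 1.6% <-- RUNNER-UP
  O (7.5%): difference = 2.3%
  I (7.0%): difference = 2.8%
  E (12.7%): difference = 2.9%
Step 3: Most likely is 'T' (9.1%, diff 0.7%); second most likely is 'A' (8.2%, diff 1.6%).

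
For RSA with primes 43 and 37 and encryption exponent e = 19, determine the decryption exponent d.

Step 1: n = 43 * 37 = 1591.
Step 2: phi(n) = 42 * 36 = 1512.
Step 3: Find d such that 19 * d = 1 (mod 1512).
Step 4: d = 19^(-1) mod 1512 = 955.
Verification: 19 * 955 = 18145 = 12 * 1512 + 1.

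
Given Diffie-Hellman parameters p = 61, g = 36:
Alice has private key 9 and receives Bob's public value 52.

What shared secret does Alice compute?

Step 1: s = B^a mod p = 52^9 mod 61.
  52^1 mod 61 = 52
  52^2 mod 61 = (52 * 52) mod 61 = 20
  52^3 mod 61 = (20 * 52) mod 61 = 3
  52^4 mod 61 = (3 * 52) mod 61 = 34
  52^5 mod 61 = (34 * 52) mod 61 = 60
  52^6 mod 61 = (60 * 52) mod 61 = 9
  52^7 mod 61 = (9 * 52) mod 61 = 41
  52^8 mod 61 = (41 * 52) mod 61 = 58
  52^9 mod 61 = (58 * 52) mod 61 = 27
Result: shared secret = 27.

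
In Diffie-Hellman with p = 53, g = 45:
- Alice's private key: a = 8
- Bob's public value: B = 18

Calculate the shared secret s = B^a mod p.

Step 1: s = B^a mod p = 18^8 mod 53.
  18^1 mod 53 = 18
  18^2 mod 53 = (18 * 18) mod 53 = 6
  18^3 mod 53 = (6 * 18) mod 53 = 2
  18^4 mod 53 = (2 * 18) mod 53 = 36
  18^5 mod 53 = (36 * 18) mod 53 = 12
  18^6 mod 53 = (12 * 18) mod 53 = 4
  18^7 mod 53 = (4 * 18) mod 53 = 19
  18^8 mod 53 = (19 * 18) mod 53 = 24
Result: shared secret = 24.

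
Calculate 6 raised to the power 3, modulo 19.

Step 1: Compute 6^3 mod 19 step by step, reducing modulo 19 at each step.
  6^1 mod 19 = 6
  6^2 mod 19 = (6 * 6) mod 19 = 17
  6^3 mod 19 = (17 * 6) mod 19 = 7
Step 2: Result = 7.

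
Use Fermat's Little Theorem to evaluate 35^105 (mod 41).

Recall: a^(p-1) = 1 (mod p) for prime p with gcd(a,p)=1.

Step 1: Since 41 is prime, by Fermat's Little Theorem: 35^40 = 1 (mod 41).
Step 2: Reduce exponent: 105 mod 40 = 25.
Step 3: So 35^105 = 35^25 (mod 41).
Step 4: 35^25 mod 41 = 27.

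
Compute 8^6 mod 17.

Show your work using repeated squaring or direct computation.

Step 1: Compute 8^6 mod 17 step by step, reducing modulo 17 at each step.
  8^1 mod 17 = 8
  8^2 mod 17 = (8 * 8) mod 17 = 13
  8^3 mod 17 = (13 * 8) mod 17 = 2
  8^4 mod 17 = (2 * 8) mod 17 = 16
  8^5 mod 17 = (16 * 8) mod 17 = 9
  8^6 mod 17 = (9 * 8) mod 17 = 4
Step 2: Result = 4.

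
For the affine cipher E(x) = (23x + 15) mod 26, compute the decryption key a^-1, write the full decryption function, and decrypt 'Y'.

Step 1: Find a^-1, the modular inverse of 23 mod 26.
Step 2: We need 23 * a^-1 = 1 (mod 26).
Step 3: 23 * 17 = 391 = 15 * 26 + 1, so a^-1 = 17.
Step 4: D(y) = 17(y - 15) mod 26.
Step 5: Apply to 'Y' (y = 24): D(24) = 17 * (24 - 15) mod 26 = 17 * 9 mod 26 = 23 -> 'X'.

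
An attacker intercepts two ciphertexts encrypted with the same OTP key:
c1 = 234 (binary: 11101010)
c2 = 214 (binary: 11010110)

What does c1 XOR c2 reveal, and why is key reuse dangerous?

Step 1: c1 XOR c2 = (m1 XOR k) XOR (m2 XOR k).
Step 2: By XOR associativity/commutativity: = m1 XOR m2 XOR k XOR k = m1 XOR m2.
Step 3: 11101010 XOR 11010110 = 00111100 = 60.
Step 4: The key cancels out! An attacker learns m1 XOR m2 = 60, revealing the relationship between plaintexts.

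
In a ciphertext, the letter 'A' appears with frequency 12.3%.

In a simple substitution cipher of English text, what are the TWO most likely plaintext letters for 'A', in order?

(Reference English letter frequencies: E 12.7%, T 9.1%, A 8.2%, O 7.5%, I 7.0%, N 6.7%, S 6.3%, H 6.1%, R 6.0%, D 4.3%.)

Step 1: Observed frequency of 'A' is 12.3%.
Step 2: Compute distances to each reference frequency and sort:
  E (12.7%): difference = 0.4% <-- BEST
  T (9.1%): difference = 3.2% <-- RUNNER-UP
  A (8.2%): difference = 4.1%
  O (7.5%): difference = 4.8%
  I (7.0%): difference = 5.3%
Step 3: Most likely is 'E' (12.7%, diff 0.4%); second most likely is 'T' (9.1%, diff 3.2%).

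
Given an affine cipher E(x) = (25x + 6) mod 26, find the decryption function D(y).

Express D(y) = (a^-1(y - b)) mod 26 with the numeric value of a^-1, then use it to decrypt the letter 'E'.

Step 1: Find a^-1, the modular inverse of 25 mod 26.
Step 2: We need 25 * a^-1 = 1 (mod 26).
Step 3: 25 * 25 = 625 = 24 * 26 + 1, so a^-1 = 25.
Step 4: D(y) = 25(y - 6) mod 26.
Step 5: Apply to 'E' (y = 4): D(4) = 25 * (4 - 6) mod 26 = 25 * -2 mod 26 = 2 -> 'C'.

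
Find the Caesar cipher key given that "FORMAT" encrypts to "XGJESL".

Step 1: Compare first letters: F (position 5) -> X (position 23).
Step 2: Shift = (23 - 5) mod 26 = 18.
The shift value is 18.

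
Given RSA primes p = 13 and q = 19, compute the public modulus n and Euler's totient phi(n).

Step 1: n = p * q = 13 * 19 = 247.
Step 2: phi(n) = (p-1)(q-1) = 12 * 18 = 216.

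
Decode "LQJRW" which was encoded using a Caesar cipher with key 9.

Step 1: Reverse the shift by subtracting 9 from each letter position.
  L (position 11) -> position (11-9) mod 26 = 2 -> C
  Q (position 16) -> position (16-9) mod 26 = 7 -> H
  J (position 9) -> position (9-9) mod 26 = 0 -> A
  R (position 17) -> position (17-9) mod 26 = 8 -> I
  W (position 22) -> position (22-9) mod 26 = 13 -> N
Decrypted message: CHAIN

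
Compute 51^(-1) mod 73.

Step 1: We need x such that 51 * x = 1 (mod 73).
Step 2: Using the extended Euclidean algorithm or trial:
  51 * 63 = 3213 = 44 * 73 + 1.
Step 3: Since 3213 mod 73 = 1, the inverse is x = 63.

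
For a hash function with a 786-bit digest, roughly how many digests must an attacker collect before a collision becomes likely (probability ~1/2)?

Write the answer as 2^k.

Step 1: The birthday paradox gives collision probability ~50% after sqrt(2^n) = 2^(n/2) hashes.
Step 2: For 786-bit output: 2^(786/2) = 2^393.
Step 3: Approximately 2^393 hash computations needed.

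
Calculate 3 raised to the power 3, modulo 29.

Step 1: Compute 3^3 mod 29 step by step, reducing modulo 29 at each step.
  3^1 mod 29 = 3
  3^2 mod 29 = (3 * 3) mod 29 = 9
  3^3 mod 29 = (9 * 3) mod 29 = 27
Step 2: Result = 27.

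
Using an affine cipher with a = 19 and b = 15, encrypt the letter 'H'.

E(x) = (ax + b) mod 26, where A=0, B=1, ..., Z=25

Step 1: Convert 'H' to number: x = 7.
Step 2: E(7) = (19 * 7 + 15) mod 26 = 148 mod 26 = 18.
Step 3: Convert 18 back to letter: S.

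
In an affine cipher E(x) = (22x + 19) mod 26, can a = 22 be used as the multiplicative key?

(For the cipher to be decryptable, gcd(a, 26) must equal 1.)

Step 1: Compute gcd(22, 26).
Step 2: gcd(22, 26) = 2.
Since gcd = 2 != 1, 22 shares a common factor with 26, so it cannot be used.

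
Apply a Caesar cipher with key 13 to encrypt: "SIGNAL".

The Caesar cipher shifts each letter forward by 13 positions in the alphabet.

Step 1: For each letter, shift forward by 13 positions (mod 26).
  S (position 18) -> position (18+13) mod 26 = 5 -> F
  I (position 8) -> position (8+13) mod 26 = 21 -> V
  G (position 6) -> position (6+13) mod 26 = 19 -> T
  N (position 13) -> position (13+13) mod 26 = 0 -> A
  A (position 0) -> position (0+13) mod 26 = 13 -> N
  L (position 11) -> position (11+13) mod 26 = 24 -> Y
Result: FVTANY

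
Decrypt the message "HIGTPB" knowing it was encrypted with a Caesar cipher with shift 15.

Step 1: Reverse the shift by subtracting 15 from each letter position.
  H (position 7) -> position (7-15) mod 26 = 18 -> S
  I (position 8) -> position (8-15) mod 26 = 19 -> T
  G (position 6) -> position (6-15) mod 26 = 17 -> R
  T (position 19) -> position (19-15) mod 26 = 4 -> E
  P (position 15) -> position (15-15) mod 26 = 0 -> A
  B (position 1) -> position (1-15) mod 26 = 12 -> M
Decrypted message: STREAM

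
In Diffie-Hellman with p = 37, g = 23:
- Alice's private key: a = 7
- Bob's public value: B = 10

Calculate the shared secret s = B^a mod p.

Step 1: s = B^a mod p = 10^7 mod 37.
  10^1 mod 37 = 10
  10^2 mod 37 = (10 * 10) mod 37 = 26
  10^3 mod 37 = (26 * 10) mod 37 = 1
  10^4 mod 37 = (1 * 10) mod 37 = 10
  10^5 mod 37 = (10 * 10) mod 37 = 26
  10^6 mod 37 = (26 * 10) mod 37 = 1
  10^7 mod 37 = (1 * 10) mod 37 = 10
Result: shared secret = 10.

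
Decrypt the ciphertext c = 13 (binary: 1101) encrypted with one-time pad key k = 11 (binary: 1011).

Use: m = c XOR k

Step 1: XOR ciphertext with key:
  Ciphertext: 1101
  Key:        1011
  XOR:        0110
Step 2: Plaintext = 0110 = 6 in decimal.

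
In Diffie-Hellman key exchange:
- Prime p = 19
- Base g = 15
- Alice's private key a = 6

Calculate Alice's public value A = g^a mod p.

Step 1: A = g^a mod p = 15^6 mod 19.
  15^1 mod 19 = 15
  15^2 mod 19 = (15 * 15) mod 19 = 16
  15^3 mod 19 = (16 * 15) mod 19 = 12
  15^4 mod 19 = (12 * 15) mod 19 = 9
  15^5 mod 19 = (9 * 15) mod 19 = 2
  15^6 mod 19 = (2 * 15) mod 19 = 11
Result: A = 11.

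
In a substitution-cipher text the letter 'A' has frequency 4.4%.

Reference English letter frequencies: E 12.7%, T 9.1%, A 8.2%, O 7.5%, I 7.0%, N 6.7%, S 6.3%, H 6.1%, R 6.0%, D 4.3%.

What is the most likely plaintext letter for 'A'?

Step 1: The observed frequency is 4.4%.
Step 2: Compare with English frequencies:
  E: 12.7% (difference: 8.3%)
  T: 9.1% (difference: 4.7%)
  A: 8.2% (difference: 3.8%)
  O: 7.5% (difference: 3.1%)
  I: 7.0% (difference: 2.6%)
  N: 6.7% (difference: 2.3%)
  S: 6.3% (difference: 1.9%)
  H: 6.1% (difference: 1.7%)
  R: 6.0% (difference: 1.6%)
  D: 4.3% (difference: 0.1%) <-- closest
Step 3: 'A' most likely represents 'D' (frequency 4.3%).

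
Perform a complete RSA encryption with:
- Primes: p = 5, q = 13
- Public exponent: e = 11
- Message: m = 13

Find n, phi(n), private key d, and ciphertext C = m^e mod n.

Step 1: n = 5 * 13 = 65.
Step 2: phi(n) = (5-1)(13-1) = 4 * 12 = 48.
Step 3: Find d = 11^(-1) mod 48 = 35.
  Verify: 11 * 35 = 385 = 1 (mod 48).
Step 4: C = 13^11 mod 65 = 52.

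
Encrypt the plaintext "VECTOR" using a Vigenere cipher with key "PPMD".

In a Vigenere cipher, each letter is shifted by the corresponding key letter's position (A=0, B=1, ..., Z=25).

Step 1: Repeat key to match plaintext length:
  Plaintext: VECTOR
  Key:       PPMDPP
Step 2: Encrypt each letter:
  V(21) + P(15) = (21+15) mod 26 = 10 = K
  E(4) + P(15) = (4+15) mod 26 = 19 = T
  C(2) + M(12) = (2+12) mod 26 = 14 = O
  T(19) + D(3) = (19+3) mod 26 = 22 = W
  O(14) + P(15) = (14+15) mod 26 = 3 = D
  R(17) + P(15) = (17+15) mod 26 = 6 = G
Ciphertext: KTOWDG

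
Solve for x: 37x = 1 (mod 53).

Step 1: We need x such that 37 * x = 1 (mod 53).
Step 2: Using the extended Euclidean algorithm or trial:
  37 * 43 = 1591 = 30 * 53 + 1.
Step 3: Since 1591 mod 53 = 1, the inverse is x = 43.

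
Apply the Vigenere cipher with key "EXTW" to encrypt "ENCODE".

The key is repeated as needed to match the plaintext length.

Step 1: Repeat key to match plaintext length:
  Plaintext: ENCODE
  Key:       EXTWEX
Step 2: Encrypt each letter:
  E(4) + E(4) = (4+4) mod 26 = 8 = I
  N(13) + X(23) = (13+23) mod 26 = 10 = K
  C(2) + T(19) = (2+19) mod 26 = 21 = V
  O(14) + W(22) = (14+22) mod 26 = 10 = K
  D(3) + E(4) = (3+4) mod 26 = 7 = H
  E(4) + X(23) = (4+23) mod 26 = 1 = B
Ciphertext: IKVKHB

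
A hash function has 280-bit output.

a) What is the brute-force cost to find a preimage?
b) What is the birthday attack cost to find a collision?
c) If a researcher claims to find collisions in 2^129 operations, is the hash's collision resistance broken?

Step 1: Preimage resistance requires brute-force of 2^280 operations.
Step 2: Collision resistance (birthday bound) = 2^(280/2) = 2^140.
Step 3: The claimed attack costs 2^129 operations.
Step 4: Since 2^129 < 2^140, the claimed attack beats the generic birthday bound, so collision resistance is broken.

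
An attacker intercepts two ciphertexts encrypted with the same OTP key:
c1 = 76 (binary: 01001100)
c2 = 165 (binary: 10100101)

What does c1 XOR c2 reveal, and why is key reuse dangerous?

Step 1: c1 XOR c2 = (m1 XOR k) XOR (m2 XOR k).
Step 2: By XOR associativity/commutativity: = m1 XOR m2 XOR k XOR k = m1 XOR m2.
Step 3: 01001100 XOR 10100101 = 11101001 = 233.
Step 4: The key cancels out! An attacker learns m1 XOR m2 = 233, revealing the relationship between plaintexts.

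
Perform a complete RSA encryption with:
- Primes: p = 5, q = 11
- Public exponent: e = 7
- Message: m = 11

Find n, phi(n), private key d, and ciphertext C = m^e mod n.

Step 1: n = 5 * 11 = 55.
Step 2: phi(n) = (5-1)(11-1) = 4 * 10 = 40.
Step 3: Find d = 7^(-1) mod 40 = 23.
  Verify: 7 * 23 = 161 = 1 (mod 40).
Step 4: C = 11^7 mod 55 = 11.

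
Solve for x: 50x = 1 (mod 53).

Step 1: We need x such that 50 * x = 1 (mod 53).
Step 2: Using the extended Euclidean algorithm or trial:
  50 * 35 = 1750 = 33 * 53 + 1.
Step 3: Since 1750 mod 53 = 1, the inverse is x = 35.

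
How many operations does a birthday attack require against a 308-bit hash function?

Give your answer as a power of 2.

Step 1: The birthday paradox gives collision probability ~50% after sqrt(2^n) = 2^(n/2) hashes.
Step 2: For 308-bit output: 2^(308/2) = 2^154.
Step 3: Approximately 2^154 hash computations needed.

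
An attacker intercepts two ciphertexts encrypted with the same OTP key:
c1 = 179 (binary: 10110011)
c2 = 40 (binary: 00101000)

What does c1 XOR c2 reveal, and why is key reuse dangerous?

Step 1: c1 XOR c2 = (m1 XOR k) XOR (m2 XOR k).
Step 2: By XOR associativity/commutativity: = m1 XOR m2 XOR k XOR k = m1 XOR m2.
Step 3: 10110011 XOR 00101000 = 10011011 = 155.
Step 4: The key cancels out! An attacker learns m1 XOR m2 = 155, revealing the relationship between plaintexts.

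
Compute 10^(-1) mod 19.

Step 1: We need x such that 10 * x = 1 (mod 19).
Step 2: Using the extended Euclidean algorithm or trial:
  10 * 2 = 20 = 1 * 19 + 1.
Step 3: Since 20 mod 19 = 1, the inverse is x = 2.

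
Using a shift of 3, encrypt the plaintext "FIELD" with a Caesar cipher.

Step 1: For each letter, shift forward by 3 positions (mod 26).
  F (position 5) -> position (5+3) mod 26 = 8 -> I
  I (position 8) -> position (8+3) mod 26 = 11 -> L
  E (position 4) -> position (4+3) mod 26 = 7 -> H
  L (position 11) -> position (11+3) mod 26 = 14 -> O
  D (position 3) -> position (3+3) mod 26 = 6 -> G
Result: ILHOG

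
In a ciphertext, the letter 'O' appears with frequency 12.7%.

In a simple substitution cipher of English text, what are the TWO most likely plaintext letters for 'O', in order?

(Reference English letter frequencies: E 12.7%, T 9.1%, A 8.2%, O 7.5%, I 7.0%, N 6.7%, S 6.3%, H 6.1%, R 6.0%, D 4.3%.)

Step 1: Observed frequency of 'O' is 12.7%.
Step 2: Compute distances to each reference frequency and sort:
  E (12.7%): difference = 0.0% <-- BEST
  T (9.1%): difference = 3.6% <-- RUNNER-UP
  A (8.2%): difference = 4.5%
  O (7.5%): difference = 5.2%
  I (7.0%): difference = 5.7%
Step 3: Most likely is 'E' (12.7%, diff 0.0%); second most likely is 'T' (9.1%, diff 3.6%).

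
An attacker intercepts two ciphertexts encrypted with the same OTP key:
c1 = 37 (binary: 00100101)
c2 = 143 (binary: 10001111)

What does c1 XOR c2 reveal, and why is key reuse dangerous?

Step 1: c1 XOR c2 = (m1 XOR k) XOR (m2 XOR k).
Step 2: By XOR associativity/commutativity: = m1 XOR m2 XOR k XOR k = m1 XOR m2.
Step 3: 00100101 XOR 10001111 = 10101010 = 170.
Step 4: The key cancels out! An attacker learns m1 XOR m2 = 170, revealing the relationship between plaintexts.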